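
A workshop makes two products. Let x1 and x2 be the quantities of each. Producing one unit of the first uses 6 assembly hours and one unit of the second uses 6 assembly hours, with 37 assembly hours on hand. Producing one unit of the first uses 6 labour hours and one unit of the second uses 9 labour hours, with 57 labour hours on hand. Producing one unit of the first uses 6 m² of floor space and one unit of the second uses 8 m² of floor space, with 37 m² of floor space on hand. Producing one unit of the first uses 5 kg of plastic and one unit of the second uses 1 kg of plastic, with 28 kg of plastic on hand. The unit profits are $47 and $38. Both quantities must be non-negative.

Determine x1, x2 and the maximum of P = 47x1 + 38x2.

x1 = 11/2, x2 = 1/2, maximum P = 555/2

Extreme points and P = 47x1 + 38x2:
  (0, 0) → P = 0
  (0, 37/8) → P = 703/4
  (28/5, 0) → P = 1316/5
  (11/2, 1/2) → P = 555/2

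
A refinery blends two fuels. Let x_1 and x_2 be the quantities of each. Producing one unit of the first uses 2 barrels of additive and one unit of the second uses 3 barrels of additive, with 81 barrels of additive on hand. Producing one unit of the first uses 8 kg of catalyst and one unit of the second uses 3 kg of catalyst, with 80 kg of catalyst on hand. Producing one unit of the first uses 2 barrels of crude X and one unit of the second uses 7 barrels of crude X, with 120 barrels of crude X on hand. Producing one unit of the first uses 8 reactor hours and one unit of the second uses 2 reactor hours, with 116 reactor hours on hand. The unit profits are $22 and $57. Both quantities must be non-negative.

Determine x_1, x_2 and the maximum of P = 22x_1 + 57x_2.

Corner points and P = 22x_1 + 57x_2:
  (0, 0) → P = 0
  (0, 120/7) → P = 6840/7
  (10, 0) → P = 220
  (4, 16) → P = 1000

The binding constraints are 8x_1 + 3x_2 = 80 and 2x_1 + 7x_2 = 120.
Solving simultaneously gives x_1 = 4, x_2 = 16.

x_1 = 4, x_2 = 16, maximum P = 1000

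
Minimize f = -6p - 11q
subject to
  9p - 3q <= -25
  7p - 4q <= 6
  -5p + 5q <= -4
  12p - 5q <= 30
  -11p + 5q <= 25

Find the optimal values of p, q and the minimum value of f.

p = -137/30, q = -161/30, minimum f = 2593/30

Feasible corners and f = -6p - 11q:
  (-118/15, -229/15) → f = 3227/15
  (-137/30, -161/30) → f = 2593/30
  (-130/9, -241/9) → f = 3431/9
  (-29/6, -169/30) → f = 2729/30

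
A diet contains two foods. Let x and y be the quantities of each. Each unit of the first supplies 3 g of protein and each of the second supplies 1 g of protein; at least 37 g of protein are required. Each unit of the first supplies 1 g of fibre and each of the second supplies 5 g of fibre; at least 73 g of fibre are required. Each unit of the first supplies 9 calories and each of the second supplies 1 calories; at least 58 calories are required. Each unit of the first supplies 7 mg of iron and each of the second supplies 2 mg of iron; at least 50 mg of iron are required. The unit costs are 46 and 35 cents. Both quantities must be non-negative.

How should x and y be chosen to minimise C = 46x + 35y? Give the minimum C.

Corner points and C = 46x + 35y:
  (0, 58) → C = 2030
  (73, 0) → C = 3358
  (8, 13) → C = 823
  (7/2, 53/2) → C = 2177/2
The feasible region is unbounded (it extends along (0, 1), (1, 0)), but C strictly increases along every unbounded feasible direction, so there is no improving ray and the minimum is attained at a vertex.

x = 8, y = 13, minimum C = 823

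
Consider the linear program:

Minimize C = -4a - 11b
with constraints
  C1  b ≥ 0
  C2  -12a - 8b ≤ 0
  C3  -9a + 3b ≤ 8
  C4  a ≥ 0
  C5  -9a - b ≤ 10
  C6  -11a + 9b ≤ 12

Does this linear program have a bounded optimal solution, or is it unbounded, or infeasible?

From the feasible point (0, 0), moving in the direction (1, 0) keeps every constraint satisfied while C decreases without bound.

unbounded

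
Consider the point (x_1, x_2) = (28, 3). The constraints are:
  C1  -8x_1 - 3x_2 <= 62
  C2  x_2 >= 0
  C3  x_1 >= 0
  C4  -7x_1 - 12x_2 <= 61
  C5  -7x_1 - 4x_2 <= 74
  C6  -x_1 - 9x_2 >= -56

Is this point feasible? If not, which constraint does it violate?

C1: -233 ≤ 62 ✓
C2: 3 ≥ 0 ✓
C3: 28 ≥ 0 ✓
C4: -232 ≤ 61 ✓
C5: -208 ≤ 74 ✓
C6: -55 ≥ -56 ✓

feasible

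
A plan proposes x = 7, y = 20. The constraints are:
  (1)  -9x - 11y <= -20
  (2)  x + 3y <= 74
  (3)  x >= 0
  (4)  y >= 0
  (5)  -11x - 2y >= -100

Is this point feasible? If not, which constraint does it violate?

Constraint (5): -11x - 2y = -117, which is not ≥ -100. All other constraints are satisfied.

not feasible — violates (5)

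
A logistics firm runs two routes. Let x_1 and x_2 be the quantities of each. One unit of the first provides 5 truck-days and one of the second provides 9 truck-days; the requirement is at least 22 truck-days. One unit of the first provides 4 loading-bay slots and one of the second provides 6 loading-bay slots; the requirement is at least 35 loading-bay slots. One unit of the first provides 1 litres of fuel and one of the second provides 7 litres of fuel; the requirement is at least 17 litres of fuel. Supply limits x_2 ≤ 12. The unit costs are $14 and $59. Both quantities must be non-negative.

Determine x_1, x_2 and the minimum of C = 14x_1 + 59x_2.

x_1 = 13/2, x_2 = 3/2, minimum C = 359/2

Feasible corners and C = 14x_1 + 59x_2:
  (0, 35/6) → C = 2065/6
  (0, 12) → C = 708
  (17, 0) → C = 238
  (13/2, 3/2) → C = 359/2
The feasible region is unbounded (it extends along (1, 0)), but C strictly increases along every unbounded feasible direction, so there is no improving ray and the minimum is attained at a vertex.

At the optimal vertex, 4x_1 + 6x_2 = 35 and x_1 + 7x_2 = 17.
Solving simultaneously gives x_1 = 13/2, x_2 = 3/2.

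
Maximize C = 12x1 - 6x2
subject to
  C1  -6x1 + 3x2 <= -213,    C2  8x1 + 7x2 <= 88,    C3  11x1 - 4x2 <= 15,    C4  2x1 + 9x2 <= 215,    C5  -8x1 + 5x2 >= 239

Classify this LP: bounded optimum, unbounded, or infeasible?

infeasible

The boundaries -6x1 + 3x2 = -213 and 11x1 - 4x2 = 15 meet at (-269/3, -751/3), but that point violates -8x1 + 5x2 ≥ 239. Every candidate vertex is excluded by some other constraint, so the feasible region is empty.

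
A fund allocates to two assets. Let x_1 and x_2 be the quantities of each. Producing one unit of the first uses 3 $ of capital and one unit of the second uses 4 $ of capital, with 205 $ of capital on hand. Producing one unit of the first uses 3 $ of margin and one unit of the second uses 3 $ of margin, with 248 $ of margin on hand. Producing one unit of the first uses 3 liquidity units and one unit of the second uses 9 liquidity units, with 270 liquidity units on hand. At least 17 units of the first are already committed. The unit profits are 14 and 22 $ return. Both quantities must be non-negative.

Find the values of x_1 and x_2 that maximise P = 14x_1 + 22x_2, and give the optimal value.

Extreme points and P = 14x_1 + 22x_2:
  (205/3, 0) → P = 2870/3
  (17, 0) → P = 238
  (51, 13) → P = 1000
  (17, 73/3) → P = 2320/3

The optimum lies where 3x_1 + 4x_2 = 205 and 3x_1 + 9x_2 = 270.
Solving simultaneously gives x_1 = 51, x_2 = 13.

x_1 = 51, x_2 = 13, maximum P = 1000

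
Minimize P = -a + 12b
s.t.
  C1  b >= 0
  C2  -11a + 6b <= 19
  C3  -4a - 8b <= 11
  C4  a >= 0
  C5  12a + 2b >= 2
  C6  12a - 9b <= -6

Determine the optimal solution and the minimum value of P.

Feasible corners and P = -a + 12b:
  (0, 19/6) → P = 38
  (0, 1) → P = 12
  (1/22, 8/11) → P = 191/22
The feasible region is unbounded (it extends along (6, 11), (3, 4)), but P strictly increases along every unbounded feasible direction, so there is no improving ray and the minimum is attained at a vertex.

a = 1/22, b = 8/11, minimum P = 191/22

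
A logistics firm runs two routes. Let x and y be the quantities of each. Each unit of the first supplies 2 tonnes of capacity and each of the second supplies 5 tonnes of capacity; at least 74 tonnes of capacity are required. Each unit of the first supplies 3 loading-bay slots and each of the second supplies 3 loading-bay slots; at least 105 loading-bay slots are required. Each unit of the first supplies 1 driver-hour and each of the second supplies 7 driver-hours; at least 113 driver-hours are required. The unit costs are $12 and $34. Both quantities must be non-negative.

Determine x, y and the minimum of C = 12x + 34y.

x = 22, y = 13, minimum C = 706

Vertices and C = 12x + 34y:
  (0, 35) → C = 1190
  (113, 0) → C = 1356
  (22, 13) → C = 706
The feasible region is unbounded (it extends along (0, 1), (1, 0)), but C strictly increases along every unbounded feasible direction, so there is no improving ray and the minimum is attained at a vertex.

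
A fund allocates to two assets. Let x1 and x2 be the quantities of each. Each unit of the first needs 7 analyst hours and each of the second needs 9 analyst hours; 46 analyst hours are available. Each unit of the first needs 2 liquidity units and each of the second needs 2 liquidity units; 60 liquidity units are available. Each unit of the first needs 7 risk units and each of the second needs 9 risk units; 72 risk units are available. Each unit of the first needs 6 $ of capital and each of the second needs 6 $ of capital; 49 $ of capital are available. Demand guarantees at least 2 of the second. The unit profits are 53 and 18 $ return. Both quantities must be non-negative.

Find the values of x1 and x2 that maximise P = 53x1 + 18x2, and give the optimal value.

Extreme points and P = 53x1 + 18x2:
  (0, 46/9) → P = 92
  (0, 2) → P = 36
  (4, 2) → P = 248

The optimum lies where 7x1 + 9x2 = 46 and x2 = 2.
Solving simultaneously gives x1 = 4, x2 = 2.

x1 = 4, x2 = 2, maximum P = 248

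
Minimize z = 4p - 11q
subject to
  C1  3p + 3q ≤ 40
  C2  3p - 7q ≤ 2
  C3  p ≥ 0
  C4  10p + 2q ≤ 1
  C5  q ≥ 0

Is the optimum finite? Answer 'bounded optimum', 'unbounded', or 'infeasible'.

bounded optimum

Extreme points and z = 4p - 11q:
  (0, 1/2) → z = -11/2
  (0, 0) → z = 0
  (1/10, 0) → z = 2/5
The feasible region has finitely many vertices and no improving ray; the minimum is -11/2 at (0, 1/2).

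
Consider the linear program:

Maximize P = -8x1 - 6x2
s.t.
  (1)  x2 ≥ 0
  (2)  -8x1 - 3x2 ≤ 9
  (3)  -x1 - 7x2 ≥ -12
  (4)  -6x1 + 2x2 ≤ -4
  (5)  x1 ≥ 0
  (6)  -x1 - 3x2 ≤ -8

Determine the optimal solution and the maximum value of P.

Vertices and P = -8x1 - 6x2:
  (12, 0) → P = -96
  (8, 0) → P = -64
  (5, 1) → P = -46

The optimum lies where -x1 - 7x2 = -12 and -x1 - 3x2 = -8.
Solving simultaneously gives x1 = 5, x2 = 1.

x1 = 5, x2 = 1, maximum P = -46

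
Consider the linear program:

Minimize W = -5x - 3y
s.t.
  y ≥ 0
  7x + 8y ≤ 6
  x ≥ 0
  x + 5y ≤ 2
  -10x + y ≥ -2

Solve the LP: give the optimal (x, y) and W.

The optimum lies where x + 5y = 2 and -10x + y = -2.
Solving simultaneously gives x = 4/17, y = 6/17.

x = 4/17, y = 6/17, minimum W = -38/17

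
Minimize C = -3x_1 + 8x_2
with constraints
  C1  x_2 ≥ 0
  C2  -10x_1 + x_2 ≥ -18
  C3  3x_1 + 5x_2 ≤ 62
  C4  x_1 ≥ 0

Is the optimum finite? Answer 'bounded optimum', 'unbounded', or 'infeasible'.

Vertices and C = -3x_1 + 8x_2:
  (9/5, 0) → C = -27/5
  (0, 0) → C = 0
  (152/53, 566/53) → C = 4072/53
  (0, 62/5) → C = 496/5
The feasible region has finitely many vertices and no improving ray; the minimum is -27/5 at (9/5, 0).

bounded optimum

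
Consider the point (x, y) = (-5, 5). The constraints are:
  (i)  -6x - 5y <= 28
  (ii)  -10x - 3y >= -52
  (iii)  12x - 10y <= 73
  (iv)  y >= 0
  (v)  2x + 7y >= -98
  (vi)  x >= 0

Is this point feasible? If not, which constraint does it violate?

Constraint (vi): x = -5, which is not ≥ 0. All other constraints are satisfied.

not feasible — violates (vi)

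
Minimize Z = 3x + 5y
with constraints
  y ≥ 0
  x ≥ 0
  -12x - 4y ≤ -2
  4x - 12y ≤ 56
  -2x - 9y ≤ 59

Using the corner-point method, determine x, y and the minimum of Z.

Extreme points and Z = 3x + 5y:
  (1/6, 0) → Z = 1/2
  (14, 0) → Z = 42
  (0, 1/2) → Z = 5/2
The feasible region is unbounded (it extends along (0, 1), (3, 1)), but Z strictly increases along every unbounded feasible direction, so there is no improving ray and the minimum is attained at a vertex.

The optimum lies where y = 0 and -12x - 4y = -2.
Solving simultaneously gives x = 1/6, y = 0.

x = 1/6, y = 0, minimum Z = 1/2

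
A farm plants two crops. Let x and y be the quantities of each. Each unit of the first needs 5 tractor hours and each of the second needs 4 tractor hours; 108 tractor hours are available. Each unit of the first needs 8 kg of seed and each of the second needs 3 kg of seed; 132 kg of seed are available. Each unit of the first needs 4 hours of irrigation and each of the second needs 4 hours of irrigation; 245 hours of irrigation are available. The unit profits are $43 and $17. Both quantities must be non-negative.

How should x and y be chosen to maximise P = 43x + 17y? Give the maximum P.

Extreme points and P = 43x + 17y:
  (0, 0) → P = 0
  (0, 27) → P = 459
  (33/2, 0) → P = 1419/2
  (12, 12) → P = 720

x = 12, y = 12, maximum P = 720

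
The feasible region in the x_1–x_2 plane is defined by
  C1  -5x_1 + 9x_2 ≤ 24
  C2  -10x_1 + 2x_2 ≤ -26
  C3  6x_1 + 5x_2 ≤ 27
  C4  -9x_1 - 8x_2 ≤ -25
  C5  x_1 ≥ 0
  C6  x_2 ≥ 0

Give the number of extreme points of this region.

4

The feasible vertices (each the meet of two boundaries and inside every other half-plane) are:
  (92/31, 57/31)
  (129/49, 8/49)
  (9/2, 0)
  (25/9, 0)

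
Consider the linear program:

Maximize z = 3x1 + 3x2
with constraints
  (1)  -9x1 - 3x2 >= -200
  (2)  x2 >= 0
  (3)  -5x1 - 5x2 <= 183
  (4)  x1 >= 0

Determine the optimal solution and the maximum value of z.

x1 = 0, x2 = 200/3, maximum z = 200

Corner points and z = 3x1 + 3x2:
  (200/9, 0) → z = 200/3
  (0, 200/3) → z = 200
  (0, 0) → z = 0

At the optimal vertex, -9x1 - 3x2 = -200 and x1 = 0.
Solving simultaneously gives x1 = 0, x2 = 200/3.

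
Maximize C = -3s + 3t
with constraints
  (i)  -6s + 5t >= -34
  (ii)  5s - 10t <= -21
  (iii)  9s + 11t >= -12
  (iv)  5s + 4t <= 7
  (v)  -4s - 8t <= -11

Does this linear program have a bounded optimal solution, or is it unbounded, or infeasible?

From the feasible point (-1/5, 2), moving in the direction (-11, 9) keeps every constraint satisfied while C increases without bound.

unbounded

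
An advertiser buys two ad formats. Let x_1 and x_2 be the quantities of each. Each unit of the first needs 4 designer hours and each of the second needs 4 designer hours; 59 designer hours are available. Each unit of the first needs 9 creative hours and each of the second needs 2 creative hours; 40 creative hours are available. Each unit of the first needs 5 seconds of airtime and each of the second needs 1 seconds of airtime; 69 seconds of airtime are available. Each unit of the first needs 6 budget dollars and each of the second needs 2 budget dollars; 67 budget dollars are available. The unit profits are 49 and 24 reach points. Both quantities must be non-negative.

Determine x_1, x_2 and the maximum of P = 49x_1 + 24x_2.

x_1 = 3/2, x_2 = 53/4, maximum P = 783/2

Corner points and P = 49x_1 + 24x_2:
  (0, 0) → P = 0
  (0, 59/4) → P = 354
  (40/9, 0) → P = 1960/9
  (3/2, 53/4) → P = 783/2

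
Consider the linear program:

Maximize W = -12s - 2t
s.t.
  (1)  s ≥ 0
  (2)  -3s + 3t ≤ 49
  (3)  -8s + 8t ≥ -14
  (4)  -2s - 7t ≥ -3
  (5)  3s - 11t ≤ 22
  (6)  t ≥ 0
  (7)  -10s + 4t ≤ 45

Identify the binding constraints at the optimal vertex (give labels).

Extreme points and W = -12s - 2t:
  (0, 3/7) → W = -6/7
  (0, 0) → W = 0
  (3/2, 0) → W = -18

The maximum is at (0, 0). Substituting into each constraint, equality holds for (1) and (6); the remaining constraints have slack.

(1) and (6)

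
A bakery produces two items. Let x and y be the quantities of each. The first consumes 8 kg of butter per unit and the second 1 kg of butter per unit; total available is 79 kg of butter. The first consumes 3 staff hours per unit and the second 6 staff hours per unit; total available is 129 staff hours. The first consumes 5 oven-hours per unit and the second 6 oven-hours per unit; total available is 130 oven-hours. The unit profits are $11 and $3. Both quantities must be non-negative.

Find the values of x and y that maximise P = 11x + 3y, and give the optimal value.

The binding constraints are 8x + y = 79 and 5x + 6y = 130.
Solving simultaneously gives x = 8, y = 15.

x = 8, y = 15, maximum P = 133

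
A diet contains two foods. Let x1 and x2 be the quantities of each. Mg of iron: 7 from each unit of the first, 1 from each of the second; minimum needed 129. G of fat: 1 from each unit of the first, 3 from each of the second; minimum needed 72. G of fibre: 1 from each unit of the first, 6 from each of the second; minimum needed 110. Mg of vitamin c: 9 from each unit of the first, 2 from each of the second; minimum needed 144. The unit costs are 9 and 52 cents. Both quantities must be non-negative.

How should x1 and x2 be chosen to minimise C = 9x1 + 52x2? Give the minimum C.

Corner points and C = 9x1 + 52x2:
  (0, 129) → C = 6708
  (110, 0) → C = 990
  (63/4, 75/4) → C = 4467/4
  (34, 38/3) → C = 2894/3
The feasible region is unbounded (it extends along (0, 1), (1, 0)), but C strictly increases along every unbounded feasible direction, so there is no improving ray and the minimum is attained at a vertex.

The optimum lies where x1 + 3x2 = 72 and x1 + 6x2 = 110.
Solving simultaneously gives x1 = 34, x2 = 38/3.

x1 = 34, x2 = 38/3, minimum C = 2894/3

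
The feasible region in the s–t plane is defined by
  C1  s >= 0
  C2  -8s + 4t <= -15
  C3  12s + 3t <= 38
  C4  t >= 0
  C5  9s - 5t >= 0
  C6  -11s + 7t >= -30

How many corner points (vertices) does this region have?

Pairwise boundary intersections that survive every other constraint:
  (197/72, 31/18)
  (15/8, 0)
  (356/117, 58/117)
  (30/11, 0)

4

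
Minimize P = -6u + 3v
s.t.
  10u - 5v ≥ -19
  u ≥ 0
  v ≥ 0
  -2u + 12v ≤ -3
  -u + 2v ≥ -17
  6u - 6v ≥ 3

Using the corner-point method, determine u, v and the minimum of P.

u = 99/4, v = 31/8, minimum P = -1095/8

Extreme points and P = -6u + 3v:
  (3/2, 0) → P = -9
  (17, 0) → P = -102
  (99/4, 31/8) → P = -1095/8

The binding constraints are -2u + 12v = -3 and -u + 2v = -17.
Solving simultaneously gives u = 99/4, v = 31/8.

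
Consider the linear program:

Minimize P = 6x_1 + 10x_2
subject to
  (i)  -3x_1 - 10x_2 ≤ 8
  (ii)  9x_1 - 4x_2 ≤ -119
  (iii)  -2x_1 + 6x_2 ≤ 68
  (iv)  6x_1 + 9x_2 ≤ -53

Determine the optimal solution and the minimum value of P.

Vertices and P = 6x_1 + 10x_2:
  (-364/19, 94/19) → P = -1244/19
  (-458/33, 37/11) → P = -546/11
  (-155/9, 151/27) → P = -1280/27

x_1 = -364/19, x_2 = 94/19, minimum P = -1244/19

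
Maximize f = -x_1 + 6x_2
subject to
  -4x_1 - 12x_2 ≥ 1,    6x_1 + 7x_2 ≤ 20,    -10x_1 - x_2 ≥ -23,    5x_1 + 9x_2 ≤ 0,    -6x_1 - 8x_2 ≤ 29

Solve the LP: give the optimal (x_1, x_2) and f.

x_1 = -17/2, x_2 = 11/4, maximum f = 25

At the optimal vertex, -4x_1 - 12x_2 = 1 and -6x_1 - 8x_2 = 29.
Solving simultaneously gives x_1 = -17/2, x_2 = 11/4.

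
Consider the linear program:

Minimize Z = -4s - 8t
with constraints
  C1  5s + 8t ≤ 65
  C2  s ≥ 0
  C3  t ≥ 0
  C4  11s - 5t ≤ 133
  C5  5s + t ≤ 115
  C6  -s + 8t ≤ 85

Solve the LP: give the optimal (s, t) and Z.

Corner points and Z = -4s - 8t:
  (0, 65/8) → Z = -65
  (1389/113, 50/113) → Z = -5956/113
  (0, 0) → Z = 0
  (133/11, 0) → Z = -532/11

The binding constraints are 5s + 8t = 65 and s = 0.
Solving simultaneously gives s = 0, t = 65/8.

s = 0, t = 65/8, minimum Z = -65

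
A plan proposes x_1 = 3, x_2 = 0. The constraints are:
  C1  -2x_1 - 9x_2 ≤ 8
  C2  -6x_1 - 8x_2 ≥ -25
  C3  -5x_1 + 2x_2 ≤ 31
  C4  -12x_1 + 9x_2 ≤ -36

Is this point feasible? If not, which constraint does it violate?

C1: -6 ≤ 8 ✓
C2: -18 ≥ -25 ✓
C3: -15 ≤ 31 ✓
C4: -36 ≤ -36 ✓

feasible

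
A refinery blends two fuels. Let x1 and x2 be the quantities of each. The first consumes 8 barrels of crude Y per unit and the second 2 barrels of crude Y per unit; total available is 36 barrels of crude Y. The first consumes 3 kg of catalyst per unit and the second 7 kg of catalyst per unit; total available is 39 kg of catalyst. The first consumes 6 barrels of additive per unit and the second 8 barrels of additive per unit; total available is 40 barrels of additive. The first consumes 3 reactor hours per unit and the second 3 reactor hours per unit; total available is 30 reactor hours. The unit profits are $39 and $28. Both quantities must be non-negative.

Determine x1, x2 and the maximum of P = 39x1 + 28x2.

Feasible corners and P = 39x1 + 28x2:
  (0, 0) → P = 0
  (0, 5) → P = 140
  (9/2, 0) → P = 351/2
  (4, 2) → P = 212

At the optimal vertex, 8x1 + 2x2 = 36 and 6x1 + 8x2 = 40.
Solving simultaneously gives x1 = 4, x2 = 2.

x1 = 4, x2 = 2, maximum P = 212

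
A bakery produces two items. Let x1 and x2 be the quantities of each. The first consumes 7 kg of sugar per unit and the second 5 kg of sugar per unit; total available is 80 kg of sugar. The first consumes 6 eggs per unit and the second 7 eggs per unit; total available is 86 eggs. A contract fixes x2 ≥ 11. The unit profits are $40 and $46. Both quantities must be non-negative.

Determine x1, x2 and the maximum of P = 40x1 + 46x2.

Vertices and P = 40x1 + 46x2:
  (0, 86/7) → P = 3956/7
  (0, 11) → P = 506
  (3/2, 11) → P = 566

The binding constraints are 6x1 + 7x2 = 86 and x2 = 11.
Solving simultaneously gives x1 = 3/2, x2 = 11.

x1 = 3/2, x2 = 11, maximum P = 566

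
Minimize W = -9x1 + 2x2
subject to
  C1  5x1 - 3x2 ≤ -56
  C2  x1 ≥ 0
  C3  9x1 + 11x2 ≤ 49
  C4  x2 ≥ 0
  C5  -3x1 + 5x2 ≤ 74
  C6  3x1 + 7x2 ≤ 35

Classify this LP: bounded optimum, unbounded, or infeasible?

The boundaries 5x1 - 3x2 = -56 and x2 = 0 meet at (-56/5, 0), but that point violates x1 ≥ 0. Every candidate vertex is excluded by some other constraint, so the feasible region is empty.

infeasible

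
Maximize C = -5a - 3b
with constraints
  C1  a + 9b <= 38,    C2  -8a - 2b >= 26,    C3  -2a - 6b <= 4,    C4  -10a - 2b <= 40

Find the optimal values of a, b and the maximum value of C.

a = -29/7, b = 5/7, maximum C = 130/7

Corner points and C = -5a - 3b:
  (-31/7, 33/7) → C = 8
  (-109/22, 105/22) → C = 115/11
  (-37/11, 5/11) → C = 170/11
  (-29/7, 5/7) → C = 130/7

The optimum lies where -2a - 6b = 4 and -10a - 2b = 40.
Solving simultaneously gives a = -29/7, b = 5/7.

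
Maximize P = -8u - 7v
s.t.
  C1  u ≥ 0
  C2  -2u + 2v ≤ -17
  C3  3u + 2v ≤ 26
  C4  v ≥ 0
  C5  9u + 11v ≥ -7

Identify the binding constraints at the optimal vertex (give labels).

C2 and C4

Vertices and P = -8u - 7v:
  (43/5, 1/10) → P = -139/2
  (17/2, 0) → P = -68
  (26/3, 0) → P = -208/3

The maximum is at (17/2, 0). Substituting into each constraint, equality holds for C2 and C4; the remaining constraints have slack.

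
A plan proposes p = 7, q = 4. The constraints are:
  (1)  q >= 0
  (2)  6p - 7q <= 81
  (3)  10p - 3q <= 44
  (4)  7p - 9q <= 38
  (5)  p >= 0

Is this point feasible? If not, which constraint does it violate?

Constraint (3): 10p - 3q = 58, which is not ≤ 44. All other constraints are satisfied.

not feasible — violates (3)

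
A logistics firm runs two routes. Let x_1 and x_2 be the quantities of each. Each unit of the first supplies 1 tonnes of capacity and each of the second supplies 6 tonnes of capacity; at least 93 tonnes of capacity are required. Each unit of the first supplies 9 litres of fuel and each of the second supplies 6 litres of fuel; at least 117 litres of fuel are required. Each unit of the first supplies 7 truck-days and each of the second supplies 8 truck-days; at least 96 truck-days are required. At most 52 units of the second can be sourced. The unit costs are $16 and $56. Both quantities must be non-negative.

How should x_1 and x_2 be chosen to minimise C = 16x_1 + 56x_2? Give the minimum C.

x_1 = 3, x_2 = 15, minimum C = 888

Vertices and C = 16x_1 + 56x_2:
  (0, 39/2) → C = 1092
  (0, 52) → C = 2912
  (93, 0) → C = 1488
  (3, 15) → C = 888
The feasible region is unbounded (it extends along (1, 0)), but C strictly increases along every unbounded feasible direction, so there is no improving ray and the minimum is attained at a vertex.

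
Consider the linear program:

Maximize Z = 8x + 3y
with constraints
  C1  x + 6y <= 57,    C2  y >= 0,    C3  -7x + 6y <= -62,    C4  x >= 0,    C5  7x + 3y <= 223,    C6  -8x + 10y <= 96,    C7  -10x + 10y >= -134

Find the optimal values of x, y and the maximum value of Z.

x = 687/35, y = 218/35, maximum Z = 1230/7

Extreme points and Z = 8x + 3y:
  (119/8, 337/48) → Z = 2241/16
  (687/35, 218/35) → Z = 1230/7
  (62/7, 0) → Z = 496/7
  (67/5, 0) → Z = 536/5

At the optimal vertex, x + 6y = 57 and -10x + 10y = -134.
Solving simultaneously gives x = 687/35, y = 218/35.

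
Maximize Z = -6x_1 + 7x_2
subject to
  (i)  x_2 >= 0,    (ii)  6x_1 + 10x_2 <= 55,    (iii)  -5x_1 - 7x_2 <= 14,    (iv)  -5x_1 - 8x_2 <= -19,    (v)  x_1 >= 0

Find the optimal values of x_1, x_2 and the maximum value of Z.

Vertices and Z = -6x_1 + 7x_2:
  (55/6, 0) → Z = -55
  (19/5, 0) → Z = -114/5
  (0, 11/2) → Z = 77/2
  (0, 19/8) → Z = 133/8

x_1 = 0, x_2 = 11/2, maximum Z = 77/2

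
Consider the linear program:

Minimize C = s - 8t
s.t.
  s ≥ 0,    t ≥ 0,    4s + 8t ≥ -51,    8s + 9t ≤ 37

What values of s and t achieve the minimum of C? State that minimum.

s = 0, t = 37/9, minimum C = -296/9

The optimum lies where s = 0 and 8s + 9t = 37.
Solving simultaneously gives s = 0, t = 37/9.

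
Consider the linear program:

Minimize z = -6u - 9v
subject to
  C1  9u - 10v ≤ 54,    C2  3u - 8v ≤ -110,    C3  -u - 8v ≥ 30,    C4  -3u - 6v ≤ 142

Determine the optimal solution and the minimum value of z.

Extreme points and z = -6u - 9v:
  (-35, 5/8) → z = 1635/8
  (-898/21, -16/7) → z = 1940/7
  (-478/9, 26/9) → z = 878/3

The binding constraints are 3u - 8v = -110 and -u - 8v = 30.
Solving simultaneously gives u = -35, v = 5/8.

u = -35, v = 5/8, minimum z = 1635/8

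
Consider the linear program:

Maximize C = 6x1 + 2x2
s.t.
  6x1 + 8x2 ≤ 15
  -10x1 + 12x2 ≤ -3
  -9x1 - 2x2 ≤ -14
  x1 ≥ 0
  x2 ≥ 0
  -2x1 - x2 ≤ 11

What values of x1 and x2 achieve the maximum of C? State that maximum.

Vertices and C = 6x1 + 2x2:
  (41/30, 17/20) → C = 99/10
  (5/2, 0) → C = 15
  (14/9, 0) → C = 28/3

x1 = 5/2, x2 = 0, maximum C = 15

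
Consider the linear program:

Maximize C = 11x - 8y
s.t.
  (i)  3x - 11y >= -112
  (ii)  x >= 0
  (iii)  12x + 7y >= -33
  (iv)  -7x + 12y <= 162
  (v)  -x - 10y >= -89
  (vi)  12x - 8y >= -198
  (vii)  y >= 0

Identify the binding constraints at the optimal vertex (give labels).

(v) and (vii)

Vertices and C = 11x - 8y:
  (0, 89/10) → C = -356/5
  (0, 0) → C = 0
  (89, 0) → C = 979

The maximum is at (89, 0). Substituting into each constraint, equality holds for (v) and (vii); the remaining constraints have slack.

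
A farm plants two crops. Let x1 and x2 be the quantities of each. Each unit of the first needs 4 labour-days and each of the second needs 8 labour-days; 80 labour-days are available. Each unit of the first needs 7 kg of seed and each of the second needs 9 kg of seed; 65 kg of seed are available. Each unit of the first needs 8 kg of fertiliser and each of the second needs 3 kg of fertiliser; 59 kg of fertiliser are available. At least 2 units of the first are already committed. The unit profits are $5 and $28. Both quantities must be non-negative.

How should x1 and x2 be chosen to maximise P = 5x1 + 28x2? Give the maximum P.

x1 = 2, x2 = 17/3, maximum P = 506/3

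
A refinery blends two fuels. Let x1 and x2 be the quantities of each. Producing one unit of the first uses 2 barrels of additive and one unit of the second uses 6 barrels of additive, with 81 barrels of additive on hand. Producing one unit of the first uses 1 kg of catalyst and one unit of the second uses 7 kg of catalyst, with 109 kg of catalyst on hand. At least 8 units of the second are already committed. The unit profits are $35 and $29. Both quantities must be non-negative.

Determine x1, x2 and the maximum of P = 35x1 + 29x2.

x1 = 33/2, x2 = 8, maximum P = 1619/2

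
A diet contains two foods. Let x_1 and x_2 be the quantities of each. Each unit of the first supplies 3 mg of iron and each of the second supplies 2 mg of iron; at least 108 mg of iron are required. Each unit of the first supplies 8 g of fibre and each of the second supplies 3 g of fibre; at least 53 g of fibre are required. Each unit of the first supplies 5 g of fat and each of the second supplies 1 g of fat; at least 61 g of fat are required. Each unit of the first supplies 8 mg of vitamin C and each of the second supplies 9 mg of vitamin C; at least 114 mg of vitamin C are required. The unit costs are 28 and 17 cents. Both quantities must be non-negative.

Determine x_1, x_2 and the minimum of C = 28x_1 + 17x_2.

The feasible region is unbounded (it extends along (0, 1), (1, 0)), but C strictly increases along every unbounded feasible direction, so there is no improving ray and the minimum is attained at a vertex.

x_1 = 2, x_2 = 51, minimum C = 923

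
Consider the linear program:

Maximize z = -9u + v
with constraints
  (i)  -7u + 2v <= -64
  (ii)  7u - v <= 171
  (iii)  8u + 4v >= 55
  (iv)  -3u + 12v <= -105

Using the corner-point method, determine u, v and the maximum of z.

u = 10, v = -25/4, maximum z = -385/4

Extreme points and z = -9u + v:
  (739/36, -983/36) → z = -3817/18
  (649/27, -74/27) → z = -5915/27
  (10, -25/4) → z = -385/4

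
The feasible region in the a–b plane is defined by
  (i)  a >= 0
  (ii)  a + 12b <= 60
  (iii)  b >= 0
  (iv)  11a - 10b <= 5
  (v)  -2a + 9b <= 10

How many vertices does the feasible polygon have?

Of the 10 pairwise boundary intersections, those satisfying every inequality are:
  (0, 0)
  (0, 10/9)
  (5/11, 0)
  (145/79, 120/79)

4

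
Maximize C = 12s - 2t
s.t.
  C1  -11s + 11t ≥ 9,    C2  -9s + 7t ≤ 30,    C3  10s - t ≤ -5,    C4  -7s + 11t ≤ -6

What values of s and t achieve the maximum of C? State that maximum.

Corner points and C = 12s - 2t:
  (-267/22, -249/22) → C = -123
  (-15/4, -129/44) → C = -861/22
  (-186/25, -132/25) → C = -1968/25

The binding constraints are -11s + 11t = 9 and -7s + 11t = -6.
Solving simultaneously gives s = -15/4, t = -129/44.

s = -15/4, t = -129/44, maximum C = -861/22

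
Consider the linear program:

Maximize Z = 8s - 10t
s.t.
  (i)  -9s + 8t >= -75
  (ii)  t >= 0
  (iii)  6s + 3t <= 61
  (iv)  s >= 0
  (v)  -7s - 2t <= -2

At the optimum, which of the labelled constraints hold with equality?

(i) and (ii)

Vertices and Z = 8s - 10t:
  (25/3, 0) → Z = 200/3
  (713/75, 33/25) → Z = 4714/75
  (2/7, 0) → Z = 16/7
  (0, 61/3) → Z = -610/3
  (0, 1) → Z = -10

The maximum is at (25/3, 0). Substituting into each constraint, equality holds for (i) and (ii); the remaining constraints have slack.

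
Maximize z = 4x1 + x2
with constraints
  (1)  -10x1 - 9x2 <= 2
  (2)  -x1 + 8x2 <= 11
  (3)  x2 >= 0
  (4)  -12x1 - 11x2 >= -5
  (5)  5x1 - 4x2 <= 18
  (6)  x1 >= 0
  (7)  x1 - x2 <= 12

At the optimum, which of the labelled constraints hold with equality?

(3) and (4)

Corner points and z = 4x1 + x2:
  (5/12, 0) → z = 5/3
  (0, 0) → z = 0
  (0, 5/11) → z = 5/11

The maximum is at (5/12, 0). Substituting into each constraint, equality holds for (3) and (4); the remaining constraints have slack.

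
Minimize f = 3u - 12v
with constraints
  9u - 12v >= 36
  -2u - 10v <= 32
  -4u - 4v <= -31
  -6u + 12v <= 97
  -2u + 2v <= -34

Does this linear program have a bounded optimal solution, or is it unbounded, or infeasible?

unbounded

From the feasible point (219/16, -95/16), moving in the direction (12, 6) keeps every constraint satisfied while f decreases without bound.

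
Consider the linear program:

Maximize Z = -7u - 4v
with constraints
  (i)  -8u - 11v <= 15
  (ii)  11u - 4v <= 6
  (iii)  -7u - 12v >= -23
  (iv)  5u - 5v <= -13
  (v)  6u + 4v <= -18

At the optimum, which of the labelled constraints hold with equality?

Extreme points and Z = -7u - 4v:
  (-433/19, 289/19) → Z = 1875/19
  (-69/17, 27/17) → Z = 375/17
  (-7, 6) → Z = 25

The maximum is at (-433/19, 289/19). Substituting into each constraint, equality holds for (i) and (iii); the remaining constraints have slack.

(i) and (iii)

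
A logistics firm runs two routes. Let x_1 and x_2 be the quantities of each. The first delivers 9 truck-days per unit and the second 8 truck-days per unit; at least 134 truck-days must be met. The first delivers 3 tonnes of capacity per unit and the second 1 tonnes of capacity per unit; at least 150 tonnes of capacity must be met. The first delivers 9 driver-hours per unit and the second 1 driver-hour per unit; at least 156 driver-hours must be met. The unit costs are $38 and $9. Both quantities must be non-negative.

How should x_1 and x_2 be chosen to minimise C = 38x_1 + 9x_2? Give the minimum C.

x_1 = 1, x_2 = 147, minimum C = 1361

The feasible region is unbounded (it extends along (0, 1), (1, 0)), but C strictly increases along every unbounded feasible direction, so there is no improving ray and the minimum is attained at a vertex.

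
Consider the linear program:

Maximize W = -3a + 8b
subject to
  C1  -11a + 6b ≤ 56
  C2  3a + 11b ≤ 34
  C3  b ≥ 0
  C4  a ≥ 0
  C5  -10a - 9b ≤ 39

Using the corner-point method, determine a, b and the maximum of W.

a = 0, b = 34/11, maximum W = 272/11

The optimum lies where 3a + 11b = 34 and a = 0.
Solving simultaneously gives a = 0, b = 34/11.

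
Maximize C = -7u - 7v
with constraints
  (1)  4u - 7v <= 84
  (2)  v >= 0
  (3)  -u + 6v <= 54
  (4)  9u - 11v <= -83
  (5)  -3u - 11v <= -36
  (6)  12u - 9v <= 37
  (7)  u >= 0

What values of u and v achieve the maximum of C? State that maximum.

u = 0, v = 83/11, maximum C = -581/11

Feasible corners and C = -7u - 7v:
  (96/43, 403/43) → C = -3493/43
  (0, 9) → C = -63
  (0, 83/11) → C = -581/11

At the optimal vertex, 9u - 11v = -83 and u = 0.
Solving simultaneously gives u = 0, v = 83/11.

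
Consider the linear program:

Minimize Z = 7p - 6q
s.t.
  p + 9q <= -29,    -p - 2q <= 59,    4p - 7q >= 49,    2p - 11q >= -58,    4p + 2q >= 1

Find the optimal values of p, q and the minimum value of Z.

p = 35/12, q = -16/3, minimum Z = 629/12

Feasible corners and Z = 7p - 6q:
  (238/43, -165/43) → Z = 2656/43
  (20, -79/2) → Z = 377
  (35/12, -16/3) → Z = 629/12
The feasible region is unbounded (it extends along (2, -1), (9, -1)), but Z strictly increases along every unbounded feasible direction, so there is no improving ray and the minimum is attained at a vertex.

The binding constraints are 4p - 7q = 49 and 4p + 2q = 1.
Solving simultaneously gives p = 35/12, q = -16/3.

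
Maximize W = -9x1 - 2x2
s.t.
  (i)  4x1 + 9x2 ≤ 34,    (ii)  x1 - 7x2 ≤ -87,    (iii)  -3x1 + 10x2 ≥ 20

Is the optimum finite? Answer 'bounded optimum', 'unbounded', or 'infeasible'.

unbounded

From the feasible point (-545/37, 382/37), moving in the direction (-9, 4) keeps every constraint satisfied while W increases without bound.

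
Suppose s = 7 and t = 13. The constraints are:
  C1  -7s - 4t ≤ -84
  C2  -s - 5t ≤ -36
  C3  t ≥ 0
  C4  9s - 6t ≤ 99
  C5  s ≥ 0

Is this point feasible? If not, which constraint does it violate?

C1: -101 ≤ -84 ✓
C2: -72 ≤ -36 ✓
C3: 13 ≥ 0 ✓
C4: -15 ≤ 99 ✓
C5: 7 ≥ 0 ✓

feasible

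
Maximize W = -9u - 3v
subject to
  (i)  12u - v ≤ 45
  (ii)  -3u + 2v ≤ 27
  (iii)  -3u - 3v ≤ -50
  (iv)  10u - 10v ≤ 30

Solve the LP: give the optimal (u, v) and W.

u = 19/15, v = 77/5, maximum W = -288/5

Extreme points and W = -9u - 3v:
  (39/7, 153/7) → W = -810/7
  (185/39, 155/13) → W = -1020/13
  (19/15, 77/5) → W = -288/5

The optimum lies where -3u + 2v = 27 and -3u - 3v = -50.
Solving simultaneously gives u = 19/15, v = 77/5.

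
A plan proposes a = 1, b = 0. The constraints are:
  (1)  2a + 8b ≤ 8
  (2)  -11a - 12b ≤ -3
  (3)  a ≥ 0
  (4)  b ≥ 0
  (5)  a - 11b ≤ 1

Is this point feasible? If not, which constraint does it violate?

feasible

(1): 2 ≤ 8 ✓
(2): -11 ≤ -3 ✓
(3): 1 ≥ 0 ✓
(4): 0 ≥ 0 ✓
(5): 1 ≤ 1 ✓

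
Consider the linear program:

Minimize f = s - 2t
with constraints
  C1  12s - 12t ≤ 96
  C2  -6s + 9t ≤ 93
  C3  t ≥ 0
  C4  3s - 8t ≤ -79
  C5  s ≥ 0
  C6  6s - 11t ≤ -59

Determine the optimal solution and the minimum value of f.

s = 55, t = 47, minimum f = -39

Corner points and f = s - 2t:
  (55, 47) → f = -39
  (147/5, 107/5) → f = -67/5
  (0, 31/3) → f = -62/3
  (0, 79/8) → f = -79/4
  (397/15, 99/5) → f = -197/15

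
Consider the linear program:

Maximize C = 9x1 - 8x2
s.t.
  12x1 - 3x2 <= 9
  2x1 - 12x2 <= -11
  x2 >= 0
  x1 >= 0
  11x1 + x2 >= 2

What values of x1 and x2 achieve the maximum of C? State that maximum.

The feasible region is unbounded (it extends along (0, 1), (1, 4)), but C strictly decreases along every unbounded feasible direction, so there is no improving ray and the maximum is attained at a vertex.

At the optimal vertex, 12x1 - 3x2 = 9 and 2x1 - 12x2 = -11.
Solving simultaneously gives x1 = 47/46, x2 = 25/23.

x1 = 47/46, x2 = 25/23, maximum C = 1/2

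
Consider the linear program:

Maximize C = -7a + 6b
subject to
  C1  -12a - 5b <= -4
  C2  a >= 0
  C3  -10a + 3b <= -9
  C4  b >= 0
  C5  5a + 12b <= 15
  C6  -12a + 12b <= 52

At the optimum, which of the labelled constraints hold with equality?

Extreme points and C = -7a + 6b:
  (9/10, 0) → C = -63/10
  (17/15, 7/9) → C = -49/15
  (3, 0) → C = -21

The maximum is at (17/15, 7/9). Substituting into each constraint, equality holds for C3 and C5; the remaining constraints have slack.

C3 and C5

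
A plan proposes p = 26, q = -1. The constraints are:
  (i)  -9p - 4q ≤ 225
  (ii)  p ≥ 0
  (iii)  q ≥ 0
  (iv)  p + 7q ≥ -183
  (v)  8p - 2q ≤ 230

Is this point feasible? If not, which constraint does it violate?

not feasible — violates (iii)

Constraint (iii): q = -1, which is not ≥ 0. All other constraints are satisfied.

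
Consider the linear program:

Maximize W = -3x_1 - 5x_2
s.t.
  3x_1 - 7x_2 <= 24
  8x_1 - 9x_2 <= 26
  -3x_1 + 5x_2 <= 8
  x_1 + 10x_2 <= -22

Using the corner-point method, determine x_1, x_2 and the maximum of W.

Vertices and W = -3x_1 - 5x_2:
  (-34/29, -114/29) → W = 672/29
  (-88/3, -16) → W = 168
  (62/89, -202/89) → W = 824/89
  (-38/7, -58/35) → W = 172/7

The binding constraints are 3x_1 - 7x_2 = 24 and -3x_1 + 5x_2 = 8.
Solving simultaneously gives x_1 = -88/3, x_2 = -16.

x_1 = -88/3, x_2 = -16, maximum W = 168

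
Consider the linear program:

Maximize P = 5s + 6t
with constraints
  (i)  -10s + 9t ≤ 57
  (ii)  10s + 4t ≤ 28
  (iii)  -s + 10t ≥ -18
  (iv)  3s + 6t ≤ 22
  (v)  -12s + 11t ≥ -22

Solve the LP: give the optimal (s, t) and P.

Vertices and P = 5s + 6t:
  (-732/91, -237/91) → P = -726/13
  (-48/29, 391/87) → P = 542/29
  (5/3, 17/6) → P = 76/3
  (198/79, 58/79) → P = 1338/79
  (22/109, -194/109) → P = -1054/109

s = 5/3, t = 17/6, maximum P = 76/3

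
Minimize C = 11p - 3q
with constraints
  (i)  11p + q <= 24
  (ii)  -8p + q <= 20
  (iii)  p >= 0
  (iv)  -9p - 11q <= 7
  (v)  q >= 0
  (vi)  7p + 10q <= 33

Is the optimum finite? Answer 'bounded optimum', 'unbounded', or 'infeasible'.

Vertices and C = 11p - 3q:
  (24/11, 0) → C = 24
  (207/103, 195/103) → C = 1692/103
  (0, 0) → C = 0
  (0, 33/10) → C = -99/10
The feasible region has finitely many vertices and no improving ray; the minimum is -99/10 at (0, 33/10).

bounded optimum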